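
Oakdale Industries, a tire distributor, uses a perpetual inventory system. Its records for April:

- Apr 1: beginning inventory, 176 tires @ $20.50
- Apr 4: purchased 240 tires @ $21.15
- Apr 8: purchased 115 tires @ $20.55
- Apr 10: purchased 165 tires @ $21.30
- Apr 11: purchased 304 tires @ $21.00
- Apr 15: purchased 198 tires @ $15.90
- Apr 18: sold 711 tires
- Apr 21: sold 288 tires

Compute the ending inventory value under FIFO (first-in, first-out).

Apr 18, 711 sold [FIFO — oldest first]: 176 @ $20.50 + 240 @ $21.15 + 115 @ $20.55 + 165 @ $21.30 + 15 @ $21.00 = $14,876.75
Apr 21, 288 sold [FIFO — oldest first]: 288 @ $21.00 = $6,048.00
Total COGS = $14,876.75 + $6,048.00 = $20,924.75
Ending inventory: 1 @ $21.00 + 198 @ $15.90 = $3,169.20

Ending inventory = $3,169.20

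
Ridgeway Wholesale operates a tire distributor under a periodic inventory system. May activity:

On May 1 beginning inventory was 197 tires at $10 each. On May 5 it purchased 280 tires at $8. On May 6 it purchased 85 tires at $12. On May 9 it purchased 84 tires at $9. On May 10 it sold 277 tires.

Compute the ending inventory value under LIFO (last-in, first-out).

Ending inventory = $3,346

May 10, 277 sold [LIFO — newest first]: 84 @ $9 + 85 @ $12 + 108 @ $8 = $2,640
Ending inventory: 197 @ $10 + 172 @ $8 = $3,346
Check: goods available $5,986 = COGS $2,640 + ending $3,346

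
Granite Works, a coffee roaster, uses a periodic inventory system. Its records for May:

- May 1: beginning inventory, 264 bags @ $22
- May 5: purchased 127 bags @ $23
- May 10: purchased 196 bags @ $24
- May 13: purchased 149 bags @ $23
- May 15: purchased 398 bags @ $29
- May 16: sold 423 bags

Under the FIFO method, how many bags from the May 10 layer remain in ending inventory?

May 16, 423 sold [FIFO — oldest first]: 264 @ $22 + 127 @ $23 + 32 @ $24 = $9,497
Ending inventory: 164 @ $24 + 149 @ $23 + 398 @ $29 = $18,905
Check: goods available $28,402 = COGS $9,497 + ending $18,905

164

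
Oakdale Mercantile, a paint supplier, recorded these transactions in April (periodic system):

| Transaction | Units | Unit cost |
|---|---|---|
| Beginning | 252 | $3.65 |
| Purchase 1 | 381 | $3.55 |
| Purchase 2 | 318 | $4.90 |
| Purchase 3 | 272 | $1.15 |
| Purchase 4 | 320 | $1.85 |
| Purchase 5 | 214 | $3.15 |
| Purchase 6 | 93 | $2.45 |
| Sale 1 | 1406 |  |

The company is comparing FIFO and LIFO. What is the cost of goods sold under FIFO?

COGS = $4,481.90

FIFO COGS: 252 @ $3.65 + 381 @ $3.55 + 318 @ $4.90 + 272 @ $1.15 + 183 @ $1.85 = $4,481.90
LIFO COGS: 93 @ $2.45 + 214 @ $3.15 + 320 @ $1.85 + 272 @ $1.15 + 318 @ $4.90 + 189 @ $3.55 = $4,035.90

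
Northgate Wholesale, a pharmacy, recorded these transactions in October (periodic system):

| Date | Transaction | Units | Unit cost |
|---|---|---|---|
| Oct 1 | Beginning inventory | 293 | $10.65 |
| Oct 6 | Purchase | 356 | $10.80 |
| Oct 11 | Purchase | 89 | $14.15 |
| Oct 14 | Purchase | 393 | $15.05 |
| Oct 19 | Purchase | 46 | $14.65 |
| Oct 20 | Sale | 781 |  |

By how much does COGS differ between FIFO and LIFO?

FIFO COGS: 293 @ $10.65 + 356 @ $10.80 + 89 @ $14.15 + 43 @ $15.05 = $8,871.75
LIFO COGS: 46 @ $14.65 + 393 @ $15.05 + 89 @ $14.15 + 253 @ $10.80 = $10,580.30
Difference = |$8,871.75 − $10,580.30| = $1,708.55

$1,708.55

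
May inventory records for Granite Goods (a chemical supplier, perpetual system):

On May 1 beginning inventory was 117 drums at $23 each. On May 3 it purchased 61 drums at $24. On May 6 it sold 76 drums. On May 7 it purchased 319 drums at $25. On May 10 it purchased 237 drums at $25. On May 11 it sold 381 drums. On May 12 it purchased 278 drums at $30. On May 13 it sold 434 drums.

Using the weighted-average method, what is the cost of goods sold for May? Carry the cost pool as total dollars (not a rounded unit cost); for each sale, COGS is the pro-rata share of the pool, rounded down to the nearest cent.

After May 1: 117 on hand, pool $2,691.00 (≈ $23.0000 each)
After May 3: 178 on hand, pool $4,155.00 (≈ $23.3427 each)
May 6, sell 76: 76/178 × $4,155.00 → $1,774.04
After May 7: 421 on hand, pool $10,355.96 (≈ $24.5985 each)
After May 10: 658 on hand, pool $16,280.96 (≈ $24.7431 each)
May 11, sell 381: 381/658 × $16,280.96 → $9,427.12
After May 12: 555 on hand, pool $15,193.84 (≈ $27.3763 each)
May 13, sell 434: 434/555 × $15,193.84 → $11,881.30
Total COGS = $1,774.04 + $9,427.12 + $11,881.30 = $23,082.46
Ending inventory (cost pool remaining) = $3,312.54

COGS = $23,082.46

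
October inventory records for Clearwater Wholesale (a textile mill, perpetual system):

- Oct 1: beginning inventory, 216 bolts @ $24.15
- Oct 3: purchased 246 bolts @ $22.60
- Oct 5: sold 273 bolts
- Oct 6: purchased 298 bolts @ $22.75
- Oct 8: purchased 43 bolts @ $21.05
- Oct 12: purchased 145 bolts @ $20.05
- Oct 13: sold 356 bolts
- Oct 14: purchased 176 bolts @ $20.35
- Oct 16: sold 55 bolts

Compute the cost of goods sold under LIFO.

Oct 5, 273 sold [LIFO — newest first]: 246 @ $22.60 + 27 @ $24.15 = $6,211.65
Oct 13, 356 sold [LIFO — newest first]: 145 @ $20.05 + 43 @ $21.05 + 168 @ $22.75 = $7,634.40
Oct 16, 55 sold [LIFO — newest first]: 55 @ $20.35 = $1,119.25
Total COGS = $6,211.65 + $7,634.40 + $1,119.25 = $14,965.30
Ending inventory: 189 @ $24.15 + 130 @ $22.75 + 121 @ $20.35 = $9,984.20
Check: goods available $24,949.50 = COGS $14,965.30 + ending $9,984.20

COGS = $14,965.30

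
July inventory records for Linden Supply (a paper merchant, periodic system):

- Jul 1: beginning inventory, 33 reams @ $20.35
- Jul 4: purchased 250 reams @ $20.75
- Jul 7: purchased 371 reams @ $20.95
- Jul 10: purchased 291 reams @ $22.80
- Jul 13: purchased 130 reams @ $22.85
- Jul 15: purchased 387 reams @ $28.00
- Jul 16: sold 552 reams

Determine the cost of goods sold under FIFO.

Jul 16, 552 sold [FIFO — oldest first]: 33 @ $20.35 + 250 @ $20.75 + 269 @ $20.95 = $11,494.60
Ending inventory: 102 @ $20.95 + 291 @ $22.80 + 130 @ $22.85 + 387 @ $28.00 = $22,578.20

COGS = $11,494.60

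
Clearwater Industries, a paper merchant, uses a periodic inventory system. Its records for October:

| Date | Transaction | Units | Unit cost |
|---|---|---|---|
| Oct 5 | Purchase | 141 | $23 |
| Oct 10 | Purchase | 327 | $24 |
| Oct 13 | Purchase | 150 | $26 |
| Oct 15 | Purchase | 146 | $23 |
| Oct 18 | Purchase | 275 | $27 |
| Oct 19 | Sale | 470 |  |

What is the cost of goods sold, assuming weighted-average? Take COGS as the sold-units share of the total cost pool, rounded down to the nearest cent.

COGS = $11,659.07

Oct 19, sell 470: 470/1039 × $25,774.00 → $11,659.07
Ending inventory (cost pool remaining) = $14,114.93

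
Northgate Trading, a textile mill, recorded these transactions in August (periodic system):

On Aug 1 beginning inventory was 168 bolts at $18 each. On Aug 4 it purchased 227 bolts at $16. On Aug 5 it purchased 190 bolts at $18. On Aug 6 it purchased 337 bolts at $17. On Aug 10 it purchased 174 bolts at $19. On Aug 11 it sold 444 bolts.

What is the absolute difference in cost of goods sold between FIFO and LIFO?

FIFO COGS: 168 @ $18 + 227 @ $16 + 49 @ $18 = $7,538
LIFO COGS: 174 @ $19 + 270 @ $17 = $7,896
Difference = |$7,538 − $7,896| = $358

$358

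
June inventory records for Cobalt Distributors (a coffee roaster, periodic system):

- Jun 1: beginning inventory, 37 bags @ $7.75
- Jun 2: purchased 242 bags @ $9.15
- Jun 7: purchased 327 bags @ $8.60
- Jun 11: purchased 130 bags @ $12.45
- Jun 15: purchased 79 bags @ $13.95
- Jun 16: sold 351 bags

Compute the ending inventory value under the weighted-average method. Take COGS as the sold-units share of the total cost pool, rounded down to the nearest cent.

Jun 16, sell 351: 351/815 × $8,033.80 → $3,459.95
Ending inventory (cost pool remaining) = $4,573.85

Ending inventory = $4,573.85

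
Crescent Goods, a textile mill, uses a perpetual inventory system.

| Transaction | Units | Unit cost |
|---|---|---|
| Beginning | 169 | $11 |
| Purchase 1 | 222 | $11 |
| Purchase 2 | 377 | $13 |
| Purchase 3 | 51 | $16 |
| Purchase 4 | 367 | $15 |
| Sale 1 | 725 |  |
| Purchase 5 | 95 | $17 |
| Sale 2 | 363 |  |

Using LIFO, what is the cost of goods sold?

COGS = $15,015

Sale 1 (725) [LIFO — newest first]: 367 @ $15 + 51 @ $16 + 307 @ $13 = $10,312
Sale 2 (363) [LIFO — newest first]: 95 @ $17 + 70 @ $13 + 198 @ $11 = $4,703
Total COGS = $10,312 + $4,703 = $15,015
Ending inventory: 169 @ $11 + 24 @ $11 = $2,123
Check: goods available $17,138 = COGS $15,015 + ending $2,123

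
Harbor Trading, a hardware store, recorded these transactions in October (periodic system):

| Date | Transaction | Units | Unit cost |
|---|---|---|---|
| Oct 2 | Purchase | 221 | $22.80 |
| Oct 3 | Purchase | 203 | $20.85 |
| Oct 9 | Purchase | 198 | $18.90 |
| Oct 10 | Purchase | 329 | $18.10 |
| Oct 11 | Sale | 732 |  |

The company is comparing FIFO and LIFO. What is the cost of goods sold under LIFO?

FIFO COGS: 221 @ $22.80 + 203 @ $20.85 + 198 @ $18.90 + 110 @ $18.10 = $15,004.55
LIFO COGS: 329 @ $18.10 + 198 @ $18.90 + 203 @ $20.85 + 2 @ $22.80 = $13,975.25

COGS = $13,975.25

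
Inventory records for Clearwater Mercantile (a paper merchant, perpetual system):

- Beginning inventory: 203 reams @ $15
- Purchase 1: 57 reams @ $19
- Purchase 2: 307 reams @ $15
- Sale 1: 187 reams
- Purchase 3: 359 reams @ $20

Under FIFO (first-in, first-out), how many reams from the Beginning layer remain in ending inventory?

Sale 1 (187) [FIFO — oldest first]: 187 @ $15 = $2,805
Ending inventory: 16 @ $15 + 57 @ $19 + 307 @ $15 + 359 @ $20 = $13,108

16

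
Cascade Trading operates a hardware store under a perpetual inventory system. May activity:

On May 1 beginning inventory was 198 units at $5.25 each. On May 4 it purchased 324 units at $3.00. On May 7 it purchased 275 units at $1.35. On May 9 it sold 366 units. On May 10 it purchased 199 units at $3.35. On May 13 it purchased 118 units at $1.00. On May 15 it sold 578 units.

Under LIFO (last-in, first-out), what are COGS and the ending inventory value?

May 9, 366 sold [LIFO — newest first]: 275 @ $1.35 + 91 @ $3.00 = $644.25
May 15, 578 sold [LIFO — newest first]: 118 @ $1.00 + 199 @ $3.35 + 233 @ $3.00 + 28 @ $5.25 = $1,630.65
Total COGS = $644.25 + $1,630.65 = $2,274.90
Ending inventory: 170 @ $5.25 = $892.50

COGS = $2,274.90; ending inventory = $892.50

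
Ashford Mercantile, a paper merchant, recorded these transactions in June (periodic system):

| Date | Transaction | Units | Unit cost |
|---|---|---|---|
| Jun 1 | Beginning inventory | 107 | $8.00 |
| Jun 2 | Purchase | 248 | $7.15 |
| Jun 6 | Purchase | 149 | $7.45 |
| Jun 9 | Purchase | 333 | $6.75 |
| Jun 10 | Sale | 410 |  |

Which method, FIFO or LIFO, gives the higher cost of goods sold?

FIFO

FIFO COGS: 107 @ $8.00 + 248 @ $7.15 + 55 @ $7.45 = $3,038.95
LIFO COGS: 333 @ $6.75 + 77 @ $7.45 = $2,821.40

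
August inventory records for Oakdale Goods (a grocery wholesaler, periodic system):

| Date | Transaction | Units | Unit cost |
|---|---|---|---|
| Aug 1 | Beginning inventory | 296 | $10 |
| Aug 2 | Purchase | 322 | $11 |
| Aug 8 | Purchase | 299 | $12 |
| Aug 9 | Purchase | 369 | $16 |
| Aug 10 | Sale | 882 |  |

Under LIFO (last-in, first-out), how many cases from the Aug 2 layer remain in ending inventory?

108

Aug 10, 882 sold [LIFO — newest first]: 369 @ $16 + 299 @ $12 + 214 @ $11 = $11,846
Ending inventory: 296 @ $10 + 108 @ $11 = $4,148
Check: goods available $15,994 = COGS $11,846 + ending $4,148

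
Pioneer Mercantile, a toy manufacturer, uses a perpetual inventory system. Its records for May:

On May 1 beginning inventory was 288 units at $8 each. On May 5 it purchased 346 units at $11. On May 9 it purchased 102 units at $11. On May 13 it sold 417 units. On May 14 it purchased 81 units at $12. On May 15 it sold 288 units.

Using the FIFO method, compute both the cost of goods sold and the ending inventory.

COGS = $6,891; ending inventory = $1,313

May 13, 417 sold [FIFO — oldest first]: 288 @ $8 + 129 @ $11 = $3,723
May 15, 288 sold [FIFO — oldest first]: 217 @ $11 + 71 @ $11 = $3,168
Total COGS = $3,723 + $3,168 = $6,891
Ending inventory: 31 @ $11 + 81 @ $12 = $1,313
Check: goods available $8,204 = COGS $6,891 + ending $1,313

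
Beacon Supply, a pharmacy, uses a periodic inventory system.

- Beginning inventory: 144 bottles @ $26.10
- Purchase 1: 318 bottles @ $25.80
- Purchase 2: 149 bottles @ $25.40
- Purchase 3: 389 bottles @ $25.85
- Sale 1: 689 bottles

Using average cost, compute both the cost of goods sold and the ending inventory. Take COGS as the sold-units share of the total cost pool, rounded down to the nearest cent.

COGS = $17,778.30; ending inventory = $8,024.75

Sale 1, sell 689: 689/1000 × $25,803.05 → $17,778.30
Ending inventory (cost pool remaining) = $8,024.75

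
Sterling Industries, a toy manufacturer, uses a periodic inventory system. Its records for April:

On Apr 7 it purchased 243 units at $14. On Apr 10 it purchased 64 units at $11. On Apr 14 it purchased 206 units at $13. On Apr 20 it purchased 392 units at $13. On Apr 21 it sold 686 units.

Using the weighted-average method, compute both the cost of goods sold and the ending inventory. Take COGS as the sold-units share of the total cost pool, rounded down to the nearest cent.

COGS = $9,005.17; ending inventory = $2,874.83

Apr 21, sell 686: 686/905 × $11,880.00 → $9,005.17
Ending inventory (cost pool remaining) = $2,874.83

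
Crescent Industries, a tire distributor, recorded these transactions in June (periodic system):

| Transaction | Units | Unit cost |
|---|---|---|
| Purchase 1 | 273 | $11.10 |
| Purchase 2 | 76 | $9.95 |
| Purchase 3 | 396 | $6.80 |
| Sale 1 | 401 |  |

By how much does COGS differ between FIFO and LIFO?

$1,397.55

FIFO COGS: 273 @ $11.10 + 76 @ $9.95 + 52 @ $6.80 = $4,140.10
LIFO COGS: 396 @ $6.80 + 5 @ $9.95 = $2,742.55
Difference = |$4,140.10 − $2,742.55| = $1,397.55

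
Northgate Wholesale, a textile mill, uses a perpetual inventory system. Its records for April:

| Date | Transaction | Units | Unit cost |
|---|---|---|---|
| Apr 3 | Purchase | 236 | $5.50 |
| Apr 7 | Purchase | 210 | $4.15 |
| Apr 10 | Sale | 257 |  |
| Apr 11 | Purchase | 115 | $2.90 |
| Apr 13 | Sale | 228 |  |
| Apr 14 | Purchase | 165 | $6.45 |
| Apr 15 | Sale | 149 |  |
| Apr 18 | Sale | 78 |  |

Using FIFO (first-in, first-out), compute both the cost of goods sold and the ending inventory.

COGS = $3,476.95; ending inventory = $90.30

Apr 10, 257 sold [FIFO — oldest first]: 236 @ $5.50 + 21 @ $4.15 = $1,385.15
Apr 13, 228 sold [FIFO — oldest first]: 189 @ $4.15 + 39 @ $2.90 = $897.45
Apr 15, 149 sold [FIFO — oldest first]: 76 @ $2.90 + 73 @ $6.45 = $691.25
Apr 18, 78 sold [FIFO — oldest first]: 78 @ $6.45 = $503.10
Total COGS = $1,385.15 + $897.45 + $691.25 + $503.10 = $3,476.95
Ending inventory: 14 @ $6.45 = $90.30
Check: goods available $3,567.25 = COGS $3,476.95 + ending $90.30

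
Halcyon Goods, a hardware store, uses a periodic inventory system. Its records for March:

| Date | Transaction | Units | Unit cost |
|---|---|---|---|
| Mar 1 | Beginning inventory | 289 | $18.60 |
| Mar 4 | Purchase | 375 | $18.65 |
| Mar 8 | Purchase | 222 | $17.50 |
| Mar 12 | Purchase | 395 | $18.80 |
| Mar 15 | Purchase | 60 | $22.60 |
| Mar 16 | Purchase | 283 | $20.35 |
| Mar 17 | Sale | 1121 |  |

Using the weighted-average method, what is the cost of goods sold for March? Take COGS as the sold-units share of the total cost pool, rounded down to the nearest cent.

COGS = $21,257.03

Mar 17, sell 1121: 1121/1624 × $30,795.20 → $21,257.03
Ending inventory (cost pool remaining) = $9,538.17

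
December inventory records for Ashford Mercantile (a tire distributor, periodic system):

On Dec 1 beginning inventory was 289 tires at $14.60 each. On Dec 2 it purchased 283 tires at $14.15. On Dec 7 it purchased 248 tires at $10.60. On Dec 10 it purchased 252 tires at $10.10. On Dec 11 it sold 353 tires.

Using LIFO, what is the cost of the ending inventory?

Dec 11, 353 sold [LIFO — newest first]: 252 @ $10.10 + 101 @ $10.60 = $3,615.80
Ending inventory: 289 @ $14.60 + 283 @ $14.15 + 147 @ $10.60 = $9,782.05
Check: goods available $13,397.85 = COGS $3,615.80 + ending $9,782.05

Ending inventory = $9,782.05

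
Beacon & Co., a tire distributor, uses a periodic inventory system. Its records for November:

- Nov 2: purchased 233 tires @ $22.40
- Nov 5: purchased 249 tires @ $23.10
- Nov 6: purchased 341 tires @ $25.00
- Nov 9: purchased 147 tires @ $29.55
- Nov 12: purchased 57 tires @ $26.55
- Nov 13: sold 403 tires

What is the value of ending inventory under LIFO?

Ending inventory = $14,521.10

Nov 13, 403 sold [LIFO — newest first]: 57 @ $26.55 + 147 @ $29.55 + 199 @ $25.00 = $10,832.20
Ending inventory: 233 @ $22.40 + 249 @ $23.10 + 142 @ $25.00 = $14,521.10
Check: goods available $25,353.30 = COGS $10,832.20 + ending $14,521.10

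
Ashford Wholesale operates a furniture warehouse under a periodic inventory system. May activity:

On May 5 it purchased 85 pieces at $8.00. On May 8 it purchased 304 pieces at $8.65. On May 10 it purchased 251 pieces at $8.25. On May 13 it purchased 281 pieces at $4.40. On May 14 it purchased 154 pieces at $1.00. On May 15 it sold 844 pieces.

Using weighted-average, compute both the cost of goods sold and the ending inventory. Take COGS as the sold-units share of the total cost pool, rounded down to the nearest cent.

May 15, sell 844: 844/1075 × $6,770.75 → $5,315.82
Ending inventory (cost pool remaining) = $1,454.93

COGS = $5,315.82; ending inventory = $1,454.93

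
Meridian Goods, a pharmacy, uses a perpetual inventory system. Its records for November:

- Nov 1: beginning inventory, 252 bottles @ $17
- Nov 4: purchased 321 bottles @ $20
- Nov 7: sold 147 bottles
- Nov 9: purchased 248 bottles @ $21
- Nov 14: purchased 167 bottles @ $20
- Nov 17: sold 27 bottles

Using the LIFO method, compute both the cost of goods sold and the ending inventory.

Nov 7, 147 sold [LIFO — newest first]: 147 @ $20 = $2,940
Nov 17, 27 sold [LIFO — newest first]: 27 @ $20 = $540
Total COGS = $2,940 + $540 = $3,480
Ending inventory: 252 @ $17 + 174 @ $20 + 248 @ $21 + 140 @ $20 = $15,772
Check: goods available $19,252 = COGS $3,480 + ending $15,772

COGS = $3,480; ending inventory = $15,772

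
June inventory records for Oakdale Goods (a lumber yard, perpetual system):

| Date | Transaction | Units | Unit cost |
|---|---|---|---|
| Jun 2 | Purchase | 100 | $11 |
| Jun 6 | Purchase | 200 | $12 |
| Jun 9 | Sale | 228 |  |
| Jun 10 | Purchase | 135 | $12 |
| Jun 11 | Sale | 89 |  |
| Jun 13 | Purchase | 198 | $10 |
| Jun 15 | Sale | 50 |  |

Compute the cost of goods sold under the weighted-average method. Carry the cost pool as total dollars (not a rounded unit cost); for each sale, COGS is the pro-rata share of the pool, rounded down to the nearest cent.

COGS = $4,252.85

After Jun 2: 100 on hand, pool $1,100.00 (≈ $11.0000 each)
After Jun 6: 300 on hand, pool $3,500.00 (≈ $11.6667 each)
Jun 9, sell 228: 228/300 × $3,500.00 → $2,660.00
After Jun 10: 207 on hand, pool $2,460.00 (≈ $11.8841 each)
Jun 11, sell 89: 89/207 × $2,460.00 → $1,057.68
After Jun 13: 316 on hand, pool $3,382.32 (≈ $10.7035 each)
Jun 15, sell 50: 50/316 × $3,382.32 → $535.17
Total COGS = $2,660.00 + $1,057.68 + $535.17 = $4,252.85
Ending inventory (cost pool remaining) = $2,847.15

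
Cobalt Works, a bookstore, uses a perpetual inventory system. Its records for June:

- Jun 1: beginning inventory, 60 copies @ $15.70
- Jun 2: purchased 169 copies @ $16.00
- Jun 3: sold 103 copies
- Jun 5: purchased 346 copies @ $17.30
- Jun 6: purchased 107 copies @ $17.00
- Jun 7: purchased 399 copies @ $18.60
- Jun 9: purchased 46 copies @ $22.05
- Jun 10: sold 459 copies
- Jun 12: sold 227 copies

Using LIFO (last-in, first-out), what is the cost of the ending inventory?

Ending inventory = $5,665.60

Jun 3, 103 sold [LIFO — newest first]: 103 @ $16.00 = $1,648.00
Jun 10, 459 sold [LIFO — newest first]: 46 @ $22.05 + 399 @ $18.60 + 14 @ $17.00 = $8,673.70
Jun 12, 227 sold [LIFO — newest first]: 93 @ $17.00 + 134 @ $17.30 = $3,899.20
Total COGS = $1,648.00 + $8,673.70 + $3,899.20 = $14,220.90
Ending inventory: 60 @ $15.70 + 66 @ $16.00 + 212 @ $17.30 = $5,665.60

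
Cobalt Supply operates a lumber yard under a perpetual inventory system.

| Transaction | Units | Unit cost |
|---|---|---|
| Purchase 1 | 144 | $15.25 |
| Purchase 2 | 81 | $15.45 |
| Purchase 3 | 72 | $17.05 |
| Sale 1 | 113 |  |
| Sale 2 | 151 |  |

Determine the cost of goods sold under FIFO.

Sale 1 (113) [FIFO — oldest first]: 113 @ $15.25 = $1,723.25
Sale 2 (151) [FIFO — oldest first]: 31 @ $15.25 + 81 @ $15.45 + 39 @ $17.05 = $2,389.15
Total COGS = $1,723.25 + $2,389.15 = $4,112.40
Ending inventory: 33 @ $17.05 = $562.65

COGS = $4,112.40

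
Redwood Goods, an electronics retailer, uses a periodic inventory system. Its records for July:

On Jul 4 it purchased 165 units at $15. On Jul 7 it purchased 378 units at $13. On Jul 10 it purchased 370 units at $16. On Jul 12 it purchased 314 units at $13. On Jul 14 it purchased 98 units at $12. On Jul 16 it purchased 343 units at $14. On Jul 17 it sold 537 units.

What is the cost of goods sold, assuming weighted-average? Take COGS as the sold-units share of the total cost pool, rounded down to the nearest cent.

Jul 17, sell 537: 537/1668 × $23,369.00 → $7,523.47
Ending inventory (cost pool remaining) = $15,845.53

COGS = $7,523.47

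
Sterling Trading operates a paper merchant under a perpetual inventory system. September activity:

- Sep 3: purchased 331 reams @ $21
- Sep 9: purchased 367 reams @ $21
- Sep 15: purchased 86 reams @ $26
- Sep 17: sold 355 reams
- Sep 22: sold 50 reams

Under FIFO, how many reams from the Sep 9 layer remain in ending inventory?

293

Sep 17, 355 sold [FIFO — oldest first]: 331 @ $21 + 24 @ $21 = $7,455
Sep 22, 50 sold [FIFO — oldest first]: 50 @ $21 = $1,050
Total COGS = $7,455 + $1,050 = $8,505
Ending inventory: 293 @ $21 + 86 @ $26 = $8,389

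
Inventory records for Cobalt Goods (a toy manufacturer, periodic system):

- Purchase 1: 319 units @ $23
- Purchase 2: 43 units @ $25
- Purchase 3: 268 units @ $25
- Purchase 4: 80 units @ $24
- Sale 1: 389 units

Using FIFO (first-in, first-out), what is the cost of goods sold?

COGS = $9,087

Sale 1 (389) [FIFO — oldest first]: 319 @ $23 + 43 @ $25 + 27 @ $25 = $9,087
Ending inventory: 241 @ $25 + 80 @ $24 = $7,945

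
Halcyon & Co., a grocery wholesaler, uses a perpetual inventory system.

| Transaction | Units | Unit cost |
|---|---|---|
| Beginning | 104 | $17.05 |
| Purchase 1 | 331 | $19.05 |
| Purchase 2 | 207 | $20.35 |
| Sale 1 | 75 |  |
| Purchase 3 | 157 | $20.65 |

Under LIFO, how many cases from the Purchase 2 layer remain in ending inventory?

Sale 1 (75) [LIFO — newest first]: 75 @ $20.35 = $1,526.25
Ending inventory: 104 @ $17.05 + 331 @ $19.05 + 132 @ $20.35 + 157 @ $20.65 = $14,007.00

132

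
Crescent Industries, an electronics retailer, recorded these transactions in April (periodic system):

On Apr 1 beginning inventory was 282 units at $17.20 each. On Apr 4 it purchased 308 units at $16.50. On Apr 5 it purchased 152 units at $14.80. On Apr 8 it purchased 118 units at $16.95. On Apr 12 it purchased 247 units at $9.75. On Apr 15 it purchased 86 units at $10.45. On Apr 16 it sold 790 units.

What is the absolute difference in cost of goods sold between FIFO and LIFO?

FIFO COGS: 282 @ $17.20 + 308 @ $16.50 + 152 @ $14.80 + 48 @ $16.95 = $12,995.60
LIFO COGS: 86 @ $10.45 + 247 @ $9.75 + 118 @ $16.95 + 152 @ $14.80 + 187 @ $16.50 = $10,642.15
Difference = |$12,995.60 − $10,642.15| = $2,353.45

$2,353.45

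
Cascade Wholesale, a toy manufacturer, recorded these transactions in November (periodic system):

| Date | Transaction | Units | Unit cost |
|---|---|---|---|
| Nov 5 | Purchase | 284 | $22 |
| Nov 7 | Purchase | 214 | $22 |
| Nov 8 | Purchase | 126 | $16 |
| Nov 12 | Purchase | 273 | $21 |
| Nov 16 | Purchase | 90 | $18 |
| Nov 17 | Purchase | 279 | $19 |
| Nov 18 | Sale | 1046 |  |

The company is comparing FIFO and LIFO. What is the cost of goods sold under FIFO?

COGS = $21,446

FIFO COGS: 284 @ $22 + 214 @ $22 + 126 @ $16 + 273 @ $21 + 90 @ $18 + 59 @ $19 = $21,446
LIFO COGS: 279 @ $19 + 90 @ $18 + 273 @ $21 + 126 @ $16 + 214 @ $22 + 64 @ $22 = $20,786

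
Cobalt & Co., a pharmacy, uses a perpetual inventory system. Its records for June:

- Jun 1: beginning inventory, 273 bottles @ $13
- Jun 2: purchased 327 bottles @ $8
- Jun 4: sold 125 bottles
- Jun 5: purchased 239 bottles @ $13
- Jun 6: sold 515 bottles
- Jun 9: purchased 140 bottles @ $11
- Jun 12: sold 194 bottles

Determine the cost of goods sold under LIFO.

COGS = $8,927

Jun 4, 125 sold [LIFO — newest first]: 125 @ $8 = $1,000
Jun 6, 515 sold [LIFO — newest first]: 239 @ $13 + 202 @ $8 + 74 @ $13 = $5,685
Jun 12, 194 sold [LIFO — newest first]: 140 @ $11 + 54 @ $13 = $2,242
Total COGS = $1,000 + $5,685 + $2,242 = $8,927
Ending inventory: 145 @ $13 = $1,885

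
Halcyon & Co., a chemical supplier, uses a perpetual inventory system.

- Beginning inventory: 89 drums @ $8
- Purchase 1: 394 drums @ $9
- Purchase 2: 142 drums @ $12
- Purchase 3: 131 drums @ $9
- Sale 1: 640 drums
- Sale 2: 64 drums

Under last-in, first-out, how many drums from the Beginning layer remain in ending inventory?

52

Sale 1 (640) [LIFO — newest first]: 131 @ $9 + 142 @ $12 + 367 @ $9 = $6,186
Sale 2 (64) [LIFO — newest first]: 27 @ $9 + 37 @ $8 = $539
Total COGS = $6,186 + $539 = $6,725
Ending inventory: 52 @ $8 = $416
Check: goods available $7,141 = COGS $6,725 + ending $416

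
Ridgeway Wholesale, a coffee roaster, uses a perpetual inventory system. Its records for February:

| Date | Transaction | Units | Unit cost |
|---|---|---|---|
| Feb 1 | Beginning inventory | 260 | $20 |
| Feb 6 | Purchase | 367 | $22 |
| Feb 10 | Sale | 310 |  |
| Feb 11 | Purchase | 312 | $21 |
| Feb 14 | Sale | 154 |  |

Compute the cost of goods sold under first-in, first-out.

Feb 10, 310 sold [FIFO — oldest first]: 260 @ $20 + 50 @ $22 = $6,300
Feb 14, 154 sold [FIFO — oldest first]: 154 @ $22 = $3,388
Total COGS = $6,300 + $3,388 = $9,688
Ending inventory: 163 @ $22 + 312 @ $21 = $10,138
Check: goods available $19,826 = COGS $9,688 + ending $10,138

COGS = $9,688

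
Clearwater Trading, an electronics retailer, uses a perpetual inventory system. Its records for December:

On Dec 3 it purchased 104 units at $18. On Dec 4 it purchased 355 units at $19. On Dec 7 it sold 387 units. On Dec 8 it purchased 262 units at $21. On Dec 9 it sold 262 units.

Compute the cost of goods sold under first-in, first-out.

COGS = $12,607

Dec 7, 387 sold [FIFO — oldest first]: 104 @ $18 + 283 @ $19 = $7,249
Dec 9, 262 sold [FIFO — oldest first]: 72 @ $19 + 190 @ $21 = $5,358
Total COGS = $7,249 + $5,358 = $12,607
Ending inventory: 72 @ $21 = $1,512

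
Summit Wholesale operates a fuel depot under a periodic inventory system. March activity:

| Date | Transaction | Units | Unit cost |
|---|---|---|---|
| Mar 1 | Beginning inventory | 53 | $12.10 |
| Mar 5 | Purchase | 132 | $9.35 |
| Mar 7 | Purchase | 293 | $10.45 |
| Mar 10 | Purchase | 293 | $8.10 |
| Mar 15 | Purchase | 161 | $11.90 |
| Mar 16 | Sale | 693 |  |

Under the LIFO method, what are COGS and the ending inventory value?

Mar 16, 693 sold [LIFO — newest first]: 161 @ $11.90 + 293 @ $8.10 + 239 @ $10.45 = $6,786.75
Ending inventory: 53 @ $12.10 + 132 @ $9.35 + 54 @ $10.45 = $2,439.80
Check: goods available $9,226.55 = COGS $6,786.75 + ending $2,439.80

COGS = $6,786.75; ending inventory = $2,439.80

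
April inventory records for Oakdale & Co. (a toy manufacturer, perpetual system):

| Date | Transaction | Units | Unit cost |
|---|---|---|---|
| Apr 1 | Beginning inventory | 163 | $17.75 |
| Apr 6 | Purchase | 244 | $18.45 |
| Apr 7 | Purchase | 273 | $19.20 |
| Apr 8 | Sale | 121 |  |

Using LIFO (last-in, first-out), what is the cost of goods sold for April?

Apr 8, 121 sold [LIFO — newest first]: 121 @ $19.20 = $2,323.20
Ending inventory: 163 @ $17.75 + 244 @ $18.45 + 152 @ $19.20 = $10,313.45
Check: goods available $12,636.65 = COGS $2,323.20 + ending $10,313.45

COGS = $2,323.20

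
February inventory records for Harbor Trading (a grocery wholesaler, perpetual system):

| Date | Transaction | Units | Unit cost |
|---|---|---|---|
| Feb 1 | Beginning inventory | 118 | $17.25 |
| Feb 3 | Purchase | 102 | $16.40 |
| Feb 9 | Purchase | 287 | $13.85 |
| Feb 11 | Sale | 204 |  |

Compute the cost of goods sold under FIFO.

COGS = $3,445.90

Feb 11, 204 sold [FIFO — oldest first]: 118 @ $17.25 + 86 @ $16.40 = $3,445.90
Ending inventory: 16 @ $16.40 + 287 @ $13.85 = $4,237.35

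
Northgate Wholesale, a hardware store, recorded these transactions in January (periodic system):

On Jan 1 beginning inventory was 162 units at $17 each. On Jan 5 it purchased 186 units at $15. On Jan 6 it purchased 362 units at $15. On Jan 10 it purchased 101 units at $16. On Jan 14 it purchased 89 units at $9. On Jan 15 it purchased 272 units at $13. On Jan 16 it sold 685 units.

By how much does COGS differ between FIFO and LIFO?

FIFO COGS: 162 @ $17 + 186 @ $15 + 337 @ $15 = $10,599
LIFO COGS: 272 @ $13 + 89 @ $9 + 101 @ $16 + 223 @ $15 = $9,298
Difference = |$10,599 − $9,298| = $1,301

$1,301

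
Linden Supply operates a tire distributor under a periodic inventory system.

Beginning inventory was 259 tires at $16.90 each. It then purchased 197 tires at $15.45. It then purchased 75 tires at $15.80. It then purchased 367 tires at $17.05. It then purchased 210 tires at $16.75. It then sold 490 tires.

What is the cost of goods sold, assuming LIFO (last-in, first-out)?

COGS = $8,291.50

Sale 1 (490) [LIFO — newest first]: 210 @ $16.75 + 280 @ $17.05 = $8,291.50
Ending inventory: 259 @ $16.90 + 197 @ $15.45 + 75 @ $15.80 + 87 @ $17.05 = $10,089.10
Check: goods available $18,380.60 = COGS $8,291.50 + ending $10,089.10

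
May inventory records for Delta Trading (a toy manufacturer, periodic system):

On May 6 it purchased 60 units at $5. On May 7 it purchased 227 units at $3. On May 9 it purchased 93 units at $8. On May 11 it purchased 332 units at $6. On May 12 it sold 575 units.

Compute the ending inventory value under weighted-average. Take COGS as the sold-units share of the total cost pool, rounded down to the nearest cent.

Ending inventory = $715.21

May 12, sell 575: 575/712 × $3,717.00 → $3,001.79
Ending inventory (cost pool remaining) = $715.21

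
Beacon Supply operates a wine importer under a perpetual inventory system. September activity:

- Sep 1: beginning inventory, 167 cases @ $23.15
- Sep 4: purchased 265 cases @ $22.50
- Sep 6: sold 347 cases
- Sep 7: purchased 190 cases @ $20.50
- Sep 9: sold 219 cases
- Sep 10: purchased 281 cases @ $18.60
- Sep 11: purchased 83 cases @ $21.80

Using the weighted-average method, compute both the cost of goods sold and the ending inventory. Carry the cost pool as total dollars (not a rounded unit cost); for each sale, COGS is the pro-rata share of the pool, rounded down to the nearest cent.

After Sep 1: 167 on hand, pool $3,866.05 (≈ $23.1500 each)
After Sep 4: 432 on hand, pool $9,828.55 (≈ $22.7513 each)
Sep 6, sell 347: 347/432 × $9,828.55 → $7,894.69
After Sep 7: 275 on hand, pool $5,828.86 (≈ $21.1959 each)
Sep 9, sell 219: 219/275 × $5,828.86 → $4,641.89
After Sep 10: 337 on hand, pool $6,413.57 (≈ $19.0314 each)
After Sep 11: 420 on hand, pool $8,222.97 (≈ $19.5785 each)
Total COGS = $7,894.69 + $4,641.89 = $12,536.58
Ending inventory (cost pool remaining) = $8,222.97
Check: goods available $20,759.55 = COGS $12,536.58 + ending $8,222.97

COGS = $12,536.58; ending inventory = $8,222.97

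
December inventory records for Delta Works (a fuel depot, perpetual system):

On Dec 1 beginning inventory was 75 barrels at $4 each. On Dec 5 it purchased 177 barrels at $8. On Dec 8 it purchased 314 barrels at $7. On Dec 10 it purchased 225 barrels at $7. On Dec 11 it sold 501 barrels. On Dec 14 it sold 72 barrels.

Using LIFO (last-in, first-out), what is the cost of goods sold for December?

COGS = $4,045

Dec 11, 501 sold [LIFO — newest first]: 225 @ $7 + 276 @ $7 = $3,507
Dec 14, 72 sold [LIFO — newest first]: 38 @ $7 + 34 @ $8 = $538
Total COGS = $3,507 + $538 = $4,045
Ending inventory: 75 @ $4 + 143 @ $8 = $1,444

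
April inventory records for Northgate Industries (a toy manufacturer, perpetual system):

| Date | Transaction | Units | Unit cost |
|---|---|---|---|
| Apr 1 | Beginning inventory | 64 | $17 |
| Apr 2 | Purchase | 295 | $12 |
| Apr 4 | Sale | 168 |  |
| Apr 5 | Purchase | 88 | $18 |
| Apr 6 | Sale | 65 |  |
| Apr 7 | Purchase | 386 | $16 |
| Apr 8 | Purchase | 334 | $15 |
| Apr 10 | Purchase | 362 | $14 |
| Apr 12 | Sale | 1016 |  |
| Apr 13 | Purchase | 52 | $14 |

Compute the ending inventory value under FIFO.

Ending inventory = $4,648

Apr 4, 168 sold [FIFO — oldest first]: 64 @ $17 + 104 @ $12 = $2,336
Apr 6, 65 sold [FIFO — oldest first]: 65 @ $12 = $780
Apr 12, 1016 sold [FIFO — oldest first]: 126 @ $12 + 88 @ $18 + 386 @ $16 + 334 @ $15 + 82 @ $14 = $15,430
Total COGS = $2,336 + $780 + $15,430 = $18,546
Ending inventory: 280 @ $14 + 52 @ $14 = $4,648
Check: goods available $23,194 = COGS $18,546 + ending $4,648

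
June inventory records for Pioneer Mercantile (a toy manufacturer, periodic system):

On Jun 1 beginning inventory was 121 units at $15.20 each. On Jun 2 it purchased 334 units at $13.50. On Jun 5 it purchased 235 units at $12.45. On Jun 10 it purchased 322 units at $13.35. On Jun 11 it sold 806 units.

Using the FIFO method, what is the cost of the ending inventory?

Ending inventory = $2,750.10

Jun 11, 806 sold [FIFO — oldest first]: 121 @ $15.20 + 334 @ $13.50 + 235 @ $12.45 + 116 @ $13.35 = $10,822.55
Ending inventory: 206 @ $13.35 = $2,750.10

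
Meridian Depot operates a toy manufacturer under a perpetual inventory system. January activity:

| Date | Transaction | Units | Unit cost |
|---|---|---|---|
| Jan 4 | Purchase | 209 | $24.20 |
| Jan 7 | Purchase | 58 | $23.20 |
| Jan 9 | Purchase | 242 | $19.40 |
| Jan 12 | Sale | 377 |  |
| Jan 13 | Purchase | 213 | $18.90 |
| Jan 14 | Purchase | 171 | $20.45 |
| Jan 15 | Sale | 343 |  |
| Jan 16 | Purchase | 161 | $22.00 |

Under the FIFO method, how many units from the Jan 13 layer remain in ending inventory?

2

Jan 12, 377 sold [FIFO — oldest first]: 209 @ $24.20 + 58 @ $23.20 + 110 @ $19.40 = $8,537.40
Jan 15, 343 sold [FIFO — oldest first]: 132 @ $19.40 + 211 @ $18.90 = $6,548.70
Total COGS = $8,537.40 + $6,548.70 = $15,086.10
Ending inventory: 2 @ $18.90 + 171 @ $20.45 + 161 @ $22.00 = $7,076.75
Check: goods available $22,162.85 = COGS $15,086.10 + ending $7,076.75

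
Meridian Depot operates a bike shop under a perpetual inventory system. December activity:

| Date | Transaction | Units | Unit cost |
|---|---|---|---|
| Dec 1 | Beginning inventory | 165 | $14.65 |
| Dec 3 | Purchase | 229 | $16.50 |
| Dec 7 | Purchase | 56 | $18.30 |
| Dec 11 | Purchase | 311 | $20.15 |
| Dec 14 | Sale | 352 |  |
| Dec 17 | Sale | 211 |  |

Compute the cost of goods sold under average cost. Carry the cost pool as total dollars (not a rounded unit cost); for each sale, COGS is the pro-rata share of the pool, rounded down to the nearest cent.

After Dec 1: 165 on hand, pool $2,417.25 (≈ $14.6500 each)
After Dec 3: 394 on hand, pool $6,195.75 (≈ $15.7253 each)
After Dec 7: 450 on hand, pool $7,220.55 (≈ $16.0457 each)
After Dec 11: 761 on hand, pool $13,487.20 (≈ $17.7230 each)
Dec 14, sell 352: 352/761 × $13,487.20 → $6,238.49
Dec 17, sell 211: 211/409 × $7,248.71 → $3,739.55
Total COGS = $6,238.49 + $3,739.55 = $9,978.04
Ending inventory (cost pool remaining) = $3,509.16

COGS = $9,978.04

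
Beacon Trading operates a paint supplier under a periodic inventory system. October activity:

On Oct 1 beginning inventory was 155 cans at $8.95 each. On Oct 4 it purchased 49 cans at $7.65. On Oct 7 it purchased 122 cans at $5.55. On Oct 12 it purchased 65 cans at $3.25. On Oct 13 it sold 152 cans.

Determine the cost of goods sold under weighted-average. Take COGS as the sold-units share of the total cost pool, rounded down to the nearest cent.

Oct 13, sell 152: 152/391 × $2,650.45 → $1,030.35
Ending inventory (cost pool remaining) = $1,620.10

COGS = $1,030.35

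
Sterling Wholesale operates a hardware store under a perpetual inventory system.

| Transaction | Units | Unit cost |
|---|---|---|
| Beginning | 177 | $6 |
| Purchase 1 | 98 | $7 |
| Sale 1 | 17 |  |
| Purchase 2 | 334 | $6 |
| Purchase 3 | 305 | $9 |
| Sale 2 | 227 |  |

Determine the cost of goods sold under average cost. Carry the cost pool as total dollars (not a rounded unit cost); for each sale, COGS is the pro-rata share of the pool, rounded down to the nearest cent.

COGS = $1,724.87

After Beginning: 177 on hand, pool $1,062.00 (≈ $6.0000 each)
After Purchase 1: 275 on hand, pool $1,748.00 (≈ $6.3564 each)
Sale 1, sell 17: 17/275 × $1,748.00 → $108.05
After Purchase 2: 592 on hand, pool $3,643.95 (≈ $6.1553 each)
After Purchase 3: 897 on hand, pool $6,388.95 (≈ $7.1226 each)
Sale 2, sell 227: 227/897 × $6,388.95 → $1,616.82
Total COGS = $108.05 + $1,616.82 = $1,724.87
Ending inventory (cost pool remaining) = $4,772.13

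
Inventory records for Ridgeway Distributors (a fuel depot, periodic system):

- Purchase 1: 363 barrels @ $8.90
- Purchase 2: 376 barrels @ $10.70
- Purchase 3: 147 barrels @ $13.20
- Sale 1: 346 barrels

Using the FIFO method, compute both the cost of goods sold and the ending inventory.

COGS = $3,079.40; ending inventory = $6,114.90

Sale 1 (346) [FIFO — oldest first]: 346 @ $8.90 = $3,079.40
Ending inventory: 17 @ $8.90 + 376 @ $10.70 + 147 @ $13.20 = $6,114.90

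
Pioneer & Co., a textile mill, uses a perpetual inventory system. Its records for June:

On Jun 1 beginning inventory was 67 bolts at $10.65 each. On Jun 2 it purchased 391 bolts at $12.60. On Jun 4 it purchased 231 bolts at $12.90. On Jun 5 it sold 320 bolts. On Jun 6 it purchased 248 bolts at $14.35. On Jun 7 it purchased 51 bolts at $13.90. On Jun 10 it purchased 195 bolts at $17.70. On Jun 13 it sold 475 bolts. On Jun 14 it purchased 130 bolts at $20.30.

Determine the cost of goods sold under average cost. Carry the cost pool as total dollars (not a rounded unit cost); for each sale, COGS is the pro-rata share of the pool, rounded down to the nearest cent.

COGS = $10,793.16

After Jun 1: 67 on hand, pool $713.55 (≈ $10.6500 each)
After Jun 2: 458 on hand, pool $5,640.15 (≈ $12.3147 each)
After Jun 4: 689 on hand, pool $8,620.05 (≈ $12.5110 each)
Jun 5, sell 320: 320/689 × $8,620.05 → $4,003.50
After Jun 6: 617 on hand, pool $8,175.35 (≈ $13.2502 each)
After Jun 7: 668 on hand, pool $8,884.25 (≈ $13.2998 each)
After Jun 10: 863 on hand, pool $12,335.75 (≈ $14.2940 each)
Jun 13, sell 475: 475/863 × $12,335.75 → $6,789.66
After Jun 14: 518 on hand, pool $8,185.09 (≈ $15.8013 each)
Total COGS = $4,003.50 + $6,789.66 = $10,793.16
Ending inventory (cost pool remaining) = $8,185.09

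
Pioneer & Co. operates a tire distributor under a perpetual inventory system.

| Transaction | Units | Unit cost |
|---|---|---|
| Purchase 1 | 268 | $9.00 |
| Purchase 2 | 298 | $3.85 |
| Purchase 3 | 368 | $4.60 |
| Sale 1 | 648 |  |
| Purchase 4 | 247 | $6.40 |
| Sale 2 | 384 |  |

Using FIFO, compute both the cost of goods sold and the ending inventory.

Sale 1 (648) [FIFO — oldest first]: 268 @ $9.00 + 298 @ $3.85 + 82 @ $4.60 = $3,936.50
Sale 2 (384) [FIFO — oldest first]: 286 @ $4.60 + 98 @ $6.40 = $1,942.80
Total COGS = $3,936.50 + $1,942.80 = $5,879.30
Ending inventory: 149 @ $6.40 = $953.60
Check: goods available $6,832.90 = COGS $5,879.30 + ending $953.60

COGS = $5,879.30; ending inventory = $953.60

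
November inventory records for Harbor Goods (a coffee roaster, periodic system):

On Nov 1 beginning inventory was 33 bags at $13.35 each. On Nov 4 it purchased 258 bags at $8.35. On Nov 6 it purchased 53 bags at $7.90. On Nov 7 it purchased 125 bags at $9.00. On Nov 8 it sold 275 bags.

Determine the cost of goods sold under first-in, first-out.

Nov 8, 275 sold [FIFO — oldest first]: 33 @ $13.35 + 242 @ $8.35 = $2,461.25
Ending inventory: 16 @ $8.35 + 53 @ $7.90 + 125 @ $9.00 = $1,677.30

COGS = $2,461.25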